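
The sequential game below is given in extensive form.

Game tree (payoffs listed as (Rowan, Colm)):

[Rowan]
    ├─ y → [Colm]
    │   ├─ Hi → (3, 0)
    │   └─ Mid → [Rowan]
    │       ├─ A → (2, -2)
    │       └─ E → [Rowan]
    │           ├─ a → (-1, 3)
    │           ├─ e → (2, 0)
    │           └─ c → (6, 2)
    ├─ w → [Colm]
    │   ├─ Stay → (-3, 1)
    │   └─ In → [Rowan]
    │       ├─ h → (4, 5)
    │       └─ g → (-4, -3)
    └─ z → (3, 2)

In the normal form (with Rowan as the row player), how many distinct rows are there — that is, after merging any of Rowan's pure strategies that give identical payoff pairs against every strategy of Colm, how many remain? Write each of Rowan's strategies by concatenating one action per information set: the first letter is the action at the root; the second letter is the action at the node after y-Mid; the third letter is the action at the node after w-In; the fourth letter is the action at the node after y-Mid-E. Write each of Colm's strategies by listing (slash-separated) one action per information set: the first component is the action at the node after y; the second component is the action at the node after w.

Rowan has 36 pure strategies: yAha, yAhe, yAhc, yAga, yAge, yAgc, yEha, yEhe, yEhc, yEga, yEge, yEgc, wAha, wAhe, wAhc, wAga, wAge, wAgc, wEha, wEhe, wEhc, wEga, wEge, wEgc, zAha, zAhe, zAhc, zAga, zAge, zAgc, zEha, zEhe, zEhc, zEga, zEge, zEgc. Columns: Hi/Stay, Hi/In, Mid/Stay, Mid/In.
{yAha, yAhe, yAhc, yAga, yAge, yAgc} → row (3,0) (3,0) (2,-2) (2,-2)
{yEha, yEga} → row (3,0) (3,0) (-1,3) (-1,3)
{yEhe, yEge} → row (3,0) (3,0) (2,0) (2,0)
{yEhc, yEgc} → row (3,0) (3,0) (6,2) (6,2)
{wAha, wAhe, wAhc, wEha, wEhe, wEhc} → row (-3,1) (4,5) (-3,1) (4,5)
{wAga, wAge, wAgc, wEga, wEge, wEgc} → row (-3,1) (-4,-3) (-3,1) (-4,-3)
{zAha, zAhe, zAhc, zAga, zAge, zAgc, zEha, zEhe, zEhc, zEga, zEge, zEgc} → row (3,2) (3,2) (3,2) (3,2)
That's 7 distinct rows out of 36 strategies.

7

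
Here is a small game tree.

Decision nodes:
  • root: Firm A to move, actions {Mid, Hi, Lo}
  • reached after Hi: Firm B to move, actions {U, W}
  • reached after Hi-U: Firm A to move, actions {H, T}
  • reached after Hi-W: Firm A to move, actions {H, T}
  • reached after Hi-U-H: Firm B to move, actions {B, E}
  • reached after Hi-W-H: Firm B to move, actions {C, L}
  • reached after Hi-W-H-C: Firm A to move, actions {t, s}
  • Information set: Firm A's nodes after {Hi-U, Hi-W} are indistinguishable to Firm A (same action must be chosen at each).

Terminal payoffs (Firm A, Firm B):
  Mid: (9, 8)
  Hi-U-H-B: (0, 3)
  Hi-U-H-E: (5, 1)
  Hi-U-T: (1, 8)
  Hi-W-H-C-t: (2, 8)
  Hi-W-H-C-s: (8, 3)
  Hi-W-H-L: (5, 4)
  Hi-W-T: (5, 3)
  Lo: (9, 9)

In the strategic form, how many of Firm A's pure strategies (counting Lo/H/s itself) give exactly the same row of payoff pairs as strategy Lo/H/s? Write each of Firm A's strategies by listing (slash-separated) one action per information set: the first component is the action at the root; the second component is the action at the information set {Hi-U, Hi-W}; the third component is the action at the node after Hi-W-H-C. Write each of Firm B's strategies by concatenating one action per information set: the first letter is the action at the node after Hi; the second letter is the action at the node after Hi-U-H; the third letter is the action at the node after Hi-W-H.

Row for Lo/H/s (columns UBC, UBL, UEC, UEL, WBC, WBL, WEC, WEL): (9,9) (9,9) (9,9) (9,9) (9,9) (9,9) (9,9) (9,9).
Under Lo/H/s, Firm A's choice at the information set {Hi-U, Hi-W} and at the node after Hi-W-H-C can never be reached regardless of what Firm B does, so varying those choices leaves every outcome unchanged.
Holding the reachable choices fixed and varying the unreachable ones freely already gives 2 × 2 = 4 equivalent strategies.
No other strategy reproduces this row, so those 4 are the full class: Lo/H/t, Lo/H/s, Lo/T/t, Lo/T/s.

4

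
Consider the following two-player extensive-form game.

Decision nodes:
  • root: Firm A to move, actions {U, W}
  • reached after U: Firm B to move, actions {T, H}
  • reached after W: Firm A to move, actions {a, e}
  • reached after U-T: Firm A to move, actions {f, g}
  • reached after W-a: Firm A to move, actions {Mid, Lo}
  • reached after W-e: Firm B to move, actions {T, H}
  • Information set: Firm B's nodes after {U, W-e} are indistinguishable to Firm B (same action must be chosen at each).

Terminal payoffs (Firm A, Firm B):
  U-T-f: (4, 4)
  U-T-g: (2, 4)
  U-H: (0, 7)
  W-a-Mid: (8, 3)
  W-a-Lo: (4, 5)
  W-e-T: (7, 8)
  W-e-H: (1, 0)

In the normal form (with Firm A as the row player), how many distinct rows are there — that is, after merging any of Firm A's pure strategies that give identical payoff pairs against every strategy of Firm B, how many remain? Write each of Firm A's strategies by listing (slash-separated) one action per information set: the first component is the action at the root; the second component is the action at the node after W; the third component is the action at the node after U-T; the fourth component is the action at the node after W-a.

5

Firm A has 16 pure strategies: U/a/f/Mid, U/a/f/Lo, U/a/g/Mid, U/a/g/Lo, U/e/f/Mid, U/e/f/Lo, U/e/g/Mid, U/e/g/Lo, W/a/f/Mid, W/a/f/Lo, W/a/g/Mid, W/a/g/Lo, W/e/f/Mid, W/e/f/Lo, W/e/g/Mid, W/e/g/Lo. Columns: T, H.
{U/a/f/Mid, U/a/f/Lo, U/e/f/Mid, U/e/f/Lo} → row (4,4) (0,7)
{U/a/g/Mid, U/a/g/Lo, U/e/g/Mid, U/e/g/Lo} → row (2,4) (0,7)
{W/a/f/Mid, W/a/g/Mid} → row (8,3) (8,3)
{W/a/f/Lo, W/a/g/Lo} → row (4,5) (4,5)
{W/e/f/Mid, W/e/f/Lo, W/e/g/Mid, W/e/g/Lo} → row (7,8) (1,0)
That's 5 distinct rows out of 16 strategies.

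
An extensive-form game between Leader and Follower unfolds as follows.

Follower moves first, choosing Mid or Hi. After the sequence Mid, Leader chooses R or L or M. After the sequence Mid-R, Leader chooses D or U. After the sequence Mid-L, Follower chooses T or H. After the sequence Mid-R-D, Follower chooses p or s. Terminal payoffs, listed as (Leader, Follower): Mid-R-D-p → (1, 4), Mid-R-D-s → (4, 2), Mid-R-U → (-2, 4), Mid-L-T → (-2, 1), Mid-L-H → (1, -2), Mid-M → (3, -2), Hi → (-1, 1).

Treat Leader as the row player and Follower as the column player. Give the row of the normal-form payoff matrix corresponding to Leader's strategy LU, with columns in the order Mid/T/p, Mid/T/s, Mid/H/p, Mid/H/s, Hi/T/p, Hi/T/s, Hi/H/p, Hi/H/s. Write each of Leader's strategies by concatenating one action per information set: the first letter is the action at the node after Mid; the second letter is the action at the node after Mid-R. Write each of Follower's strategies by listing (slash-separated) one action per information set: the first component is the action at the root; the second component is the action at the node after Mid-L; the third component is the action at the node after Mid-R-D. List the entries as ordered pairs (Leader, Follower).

vs Mid/T/p: Follower plays Mid → Leader plays L at [Mid] → Follower plays T at [Mid-L] → (-2, 1)
vs Mid/T/s: Follower plays Mid → Leader plays L at [Mid] → Follower plays T at [Mid-L] → (-2, 1)
vs Mid/H/p: Follower plays Mid → Leader plays L at [Mid] → Follower plays H at [Mid-L] → (1, -2)
vs Mid/H/s: Follower plays Mid → Leader plays L at [Mid] → Follower plays H at [Mid-L] → (1, -2)
vs Hi/T/p: Follower plays Hi → (-1, 1)
vs Hi/T/s: Follower plays Hi → (-1, 1)
vs Hi/H/p: Follower plays Hi → (-1, 1)
vs Hi/H/s: Follower plays Hi → (-1, 1)

(-2,1) (-2,1) (1,-2) (1,-2) (-1,1) (-1,1) (-1,1) (-1,1)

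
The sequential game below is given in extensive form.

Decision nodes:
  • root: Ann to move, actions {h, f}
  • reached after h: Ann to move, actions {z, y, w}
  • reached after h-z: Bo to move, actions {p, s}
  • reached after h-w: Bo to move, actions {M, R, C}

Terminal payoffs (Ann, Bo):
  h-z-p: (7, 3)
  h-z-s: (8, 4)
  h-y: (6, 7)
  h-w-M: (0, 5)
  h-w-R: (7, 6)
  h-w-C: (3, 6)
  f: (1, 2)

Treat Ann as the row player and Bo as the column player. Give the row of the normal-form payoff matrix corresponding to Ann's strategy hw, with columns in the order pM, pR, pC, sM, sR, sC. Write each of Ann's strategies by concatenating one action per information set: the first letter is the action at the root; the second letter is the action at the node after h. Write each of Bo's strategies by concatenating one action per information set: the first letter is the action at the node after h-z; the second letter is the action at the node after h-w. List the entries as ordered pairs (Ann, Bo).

(0,5) (7,6) (3,6) (0,5) (7,6) (3,6)

vs pM: Ann plays h → Ann plays w at [h] → Bo plays M at [h-w] → (0, 5)
vs pR: Ann plays h → Ann plays w at [h] → Bo plays R at [h-w] → (7, 6)
vs pC: Ann plays h → Ann plays w at [h] → Bo plays C at [h-w] → (3, 6)
vs sM: Ann plays h → Ann plays w at [h] → Bo plays M at [h-w] → (0, 5)
vs sR: Ann plays h → Ann plays w at [h] → Bo plays R at [h-w] → (7, 6)
vs sC: Ann plays h → Ann plays w at [h] → Bo plays C at [h-w] → (3, 6)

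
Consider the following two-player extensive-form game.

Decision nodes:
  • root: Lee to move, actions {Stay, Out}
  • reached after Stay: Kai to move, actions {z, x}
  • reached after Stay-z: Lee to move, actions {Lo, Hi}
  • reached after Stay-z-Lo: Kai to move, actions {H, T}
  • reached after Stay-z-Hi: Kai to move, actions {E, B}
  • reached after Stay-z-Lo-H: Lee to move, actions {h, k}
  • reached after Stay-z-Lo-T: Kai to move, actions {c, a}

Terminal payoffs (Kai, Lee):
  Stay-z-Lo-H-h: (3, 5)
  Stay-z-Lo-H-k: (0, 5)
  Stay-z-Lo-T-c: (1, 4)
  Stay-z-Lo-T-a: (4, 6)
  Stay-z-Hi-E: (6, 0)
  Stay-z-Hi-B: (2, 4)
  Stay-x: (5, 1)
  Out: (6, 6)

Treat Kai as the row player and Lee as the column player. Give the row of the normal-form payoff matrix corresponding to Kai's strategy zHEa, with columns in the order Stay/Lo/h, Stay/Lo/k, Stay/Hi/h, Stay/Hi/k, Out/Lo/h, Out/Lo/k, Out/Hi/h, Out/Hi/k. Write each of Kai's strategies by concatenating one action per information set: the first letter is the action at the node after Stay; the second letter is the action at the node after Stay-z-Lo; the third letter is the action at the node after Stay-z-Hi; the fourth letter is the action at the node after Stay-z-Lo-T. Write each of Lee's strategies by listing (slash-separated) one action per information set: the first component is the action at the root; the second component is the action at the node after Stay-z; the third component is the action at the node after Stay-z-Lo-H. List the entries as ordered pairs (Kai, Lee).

vs Stay/Lo/h: Lee plays Stay → Kai plays z at [Stay] → Lee plays Lo at [Stay-z] → Kai plays H at [Stay-z-Lo] → Lee plays h at [Stay-z-Lo-H] → (3, 5)
vs Stay/Lo/k: Lee plays Stay → Kai plays z at [Stay] → Lee plays Lo at [Stay-z] → Kai plays H at [Stay-z-Lo] → Lee plays k at [Stay-z-Lo-H] → (0, 5)
vs Stay/Hi/h: Lee plays Stay → Kai plays z at [Stay] → Lee plays Hi at [Stay-z] → Kai plays E at [Stay-z-Hi] → (6, 0)
vs Stay/Hi/k: Lee plays Stay → Kai plays z at [Stay] → Lee plays Hi at [Stay-z] → Kai plays E at [Stay-z-Hi] → (6, 0)
vs Out/Lo/h: Lee plays Out → (6, 6)
vs Out/Lo/k: Lee plays Out → (6, 6)
vs Out/Hi/h: Lee plays Out → (6, 6)
vs Out/Hi/k: Lee plays Out → (6, 6)

(3,5) (0,5) (6,0) (6,0) (6,6) (6,6) (6,6) (6,6)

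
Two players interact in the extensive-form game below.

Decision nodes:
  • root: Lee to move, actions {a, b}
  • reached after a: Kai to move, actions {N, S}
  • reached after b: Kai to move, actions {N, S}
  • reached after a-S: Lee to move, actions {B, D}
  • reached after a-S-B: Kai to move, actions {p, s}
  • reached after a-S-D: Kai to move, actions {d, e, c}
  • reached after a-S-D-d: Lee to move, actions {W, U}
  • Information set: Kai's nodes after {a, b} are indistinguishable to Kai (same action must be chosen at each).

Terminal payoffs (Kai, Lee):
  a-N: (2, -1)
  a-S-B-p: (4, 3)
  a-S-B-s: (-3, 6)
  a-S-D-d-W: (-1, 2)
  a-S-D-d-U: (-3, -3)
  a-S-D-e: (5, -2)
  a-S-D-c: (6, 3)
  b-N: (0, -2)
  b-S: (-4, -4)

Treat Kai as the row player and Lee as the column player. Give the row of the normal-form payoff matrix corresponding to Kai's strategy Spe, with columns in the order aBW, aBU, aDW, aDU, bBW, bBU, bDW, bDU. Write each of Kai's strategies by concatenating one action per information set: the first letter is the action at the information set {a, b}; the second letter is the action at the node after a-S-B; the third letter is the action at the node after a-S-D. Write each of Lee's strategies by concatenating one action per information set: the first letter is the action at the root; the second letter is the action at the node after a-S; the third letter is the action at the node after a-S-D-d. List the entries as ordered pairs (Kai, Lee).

(4,3) (4,3) (5,-2) (5,-2) (-4,-4) (-4,-4) (-4,-4) (-4,-4)

vs aBW: Lee plays a → Kai plays S at [a] → Lee plays B at [a-S] → Kai plays p at [a-S-B] → (4, 3)
vs aBU: Lee plays a → Kai plays S at [a] → Lee plays B at [a-S] → Kai plays p at [a-S-B] → (4, 3)
vs aDW: Lee plays a → Kai plays S at [a] → Lee plays D at [a-S] → Kai plays e at [a-S-D] → (5, -2)
vs aDU: Lee plays a → Kai plays S at [a] → Lee plays D at [a-S] → Kai plays e at [a-S-D] → (5, -2)
vs bBW: Lee plays b → Kai plays S at [b] → (-4, -4)
vs bBU: Lee plays b → Kai plays S at [b] → (-4, -4)
vs bDW: Lee plays b → Kai plays S at [b] → (-4, -4)
vs bDU: Lee plays b → Kai plays S at [b] → (-4, -4)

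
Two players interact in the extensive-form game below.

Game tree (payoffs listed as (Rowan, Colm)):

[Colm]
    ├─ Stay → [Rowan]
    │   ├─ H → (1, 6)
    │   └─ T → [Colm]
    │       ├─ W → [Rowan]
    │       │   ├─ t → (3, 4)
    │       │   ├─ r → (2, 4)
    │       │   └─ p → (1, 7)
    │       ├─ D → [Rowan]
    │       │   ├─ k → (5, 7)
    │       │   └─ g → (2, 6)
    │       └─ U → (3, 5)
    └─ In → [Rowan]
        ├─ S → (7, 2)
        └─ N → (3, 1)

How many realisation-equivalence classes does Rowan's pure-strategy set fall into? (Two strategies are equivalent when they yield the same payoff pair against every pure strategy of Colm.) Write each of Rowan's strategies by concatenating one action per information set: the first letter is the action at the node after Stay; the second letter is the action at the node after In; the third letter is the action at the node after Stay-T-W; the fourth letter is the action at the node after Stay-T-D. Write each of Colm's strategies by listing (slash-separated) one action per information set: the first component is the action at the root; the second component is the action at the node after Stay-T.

Rowan has 24 pure strategies: HStk, HStg, HSrk, HSrg, HSpk, HSpg, HNtk, HNtg, HNrk, HNrg, HNpk, HNpg, TStk, TStg, TSrk, TSrg, TSpk, TSpg, TNtk, TNtg, TNrk, TNrg, TNpk, TNpg. Columns: Stay/W, Stay/D, Stay/U, In/W, In/D, In/U.
{HStk, HStg, HSrk, HSrg, HSpk, HSpg} → row (1,6) (1,6) (1,6) (7,2) (7,2) (7,2)
{HNtk, HNtg, HNrk, HNrg, HNpk, HNpg} → row (1,6) (1,6) (1,6) (3,1) (3,1) (3,1)
{TStk} → row (3,4) (5,7) (3,5) (7,2) (7,2) (7,2)
{TStg} → row (3,4) (2,6) (3,5) (7,2) (7,2) (7,2)
{TSrk} → row (2,4) (5,7) (3,5) (7,2) (7,2) (7,2)
{TSrg} → row (2,4) (2,6) (3,5) (7,2) (7,2) (7,2)
{TSpk} → row (1,7) (5,7) (3,5) (7,2) (7,2) (7,2)
{TSpg} → row (1,7) (2,6) (3,5) (7,2) (7,2) (7,2)
{TNtk} → row (3,4) (5,7) (3,5) (3,1) (3,1) (3,1)
{TNtg} → row (3,4) (2,6) (3,5) (3,1) (3,1) (3,1)
{TNrk} → row (2,4) (5,7) (3,5) (3,1) (3,1) (3,1)
{TNrg} → row (2,4) (2,6) (3,5) (3,1) (3,1) (3,1)
{TNpk} → row (1,7) (5,7) (3,5) (3,1) (3,1) (3,1)
{TNpg} → row (1,7) (2,6) (3,5) (3,1) (3,1) (3,1)
That's 14 distinct rows out of 24 strategies.

14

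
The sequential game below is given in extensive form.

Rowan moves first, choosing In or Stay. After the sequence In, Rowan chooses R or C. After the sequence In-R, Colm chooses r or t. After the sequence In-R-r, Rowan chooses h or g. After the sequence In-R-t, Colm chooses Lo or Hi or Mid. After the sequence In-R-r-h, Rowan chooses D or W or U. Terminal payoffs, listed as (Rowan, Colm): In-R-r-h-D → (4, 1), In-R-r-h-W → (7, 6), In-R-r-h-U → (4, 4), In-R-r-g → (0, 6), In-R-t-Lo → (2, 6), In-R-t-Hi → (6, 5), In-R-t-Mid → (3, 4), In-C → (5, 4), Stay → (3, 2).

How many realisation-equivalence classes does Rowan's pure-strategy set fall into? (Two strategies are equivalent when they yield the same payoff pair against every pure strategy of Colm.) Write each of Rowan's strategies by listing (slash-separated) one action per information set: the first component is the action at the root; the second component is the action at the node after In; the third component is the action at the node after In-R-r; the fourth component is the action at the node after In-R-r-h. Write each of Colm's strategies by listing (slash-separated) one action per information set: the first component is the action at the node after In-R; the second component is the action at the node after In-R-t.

6

Rowan has 24 pure strategies: In/R/h/D, In/R/h/W, In/R/h/U, In/R/g/D, In/R/g/W, In/R/g/U, In/C/h/D, In/C/h/W, In/C/h/U, In/C/g/D, In/C/g/W, In/C/g/U, Stay/R/h/D, Stay/R/h/W, Stay/R/h/U, Stay/R/g/D, Stay/R/g/W, Stay/R/g/U, Stay/C/h/D, Stay/C/h/W, Stay/C/h/U, Stay/C/g/D, Stay/C/g/W, Stay/C/g/U. Columns: r/Lo, r/Hi, r/Mid, t/Lo, t/Hi, t/Mid.
{In/R/h/D} → row (4,1) (4,1) (4,1) (2,6) (6,5) (3,4)
{In/R/h/W} → row (7,6) (7,6) (7,6) (2,6) (6,5) (3,4)
{In/R/h/U} → row (4,4) (4,4) (4,4) (2,6) (6,5) (3,4)
{In/R/g/D, In/R/g/W, In/R/g/U} → row (0,6) (0,6) (0,6) (2,6) (6,5) (3,4)
{In/C/h/D, In/C/h/W, In/C/h/U, In/C/g/D, In/C/g/W, In/C/g/U} → row (5,4) (5,4) (5,4) (5,4) (5,4) (5,4)
{Stay/R/h/D, Stay/R/h/W, Stay/R/h/U, Stay/R/g/D, Stay/R/g/W, Stay/R/g/U, Stay/C/h/D, Stay/C/h/W, Stay/C/h/U, Stay/C/g/D, Stay/C/g/W, Stay/C/g/U} → row (3,2) (3,2) (3,2) (3,2) (3,2) (3,2)
That's 6 distinct rows out of 24 strategies.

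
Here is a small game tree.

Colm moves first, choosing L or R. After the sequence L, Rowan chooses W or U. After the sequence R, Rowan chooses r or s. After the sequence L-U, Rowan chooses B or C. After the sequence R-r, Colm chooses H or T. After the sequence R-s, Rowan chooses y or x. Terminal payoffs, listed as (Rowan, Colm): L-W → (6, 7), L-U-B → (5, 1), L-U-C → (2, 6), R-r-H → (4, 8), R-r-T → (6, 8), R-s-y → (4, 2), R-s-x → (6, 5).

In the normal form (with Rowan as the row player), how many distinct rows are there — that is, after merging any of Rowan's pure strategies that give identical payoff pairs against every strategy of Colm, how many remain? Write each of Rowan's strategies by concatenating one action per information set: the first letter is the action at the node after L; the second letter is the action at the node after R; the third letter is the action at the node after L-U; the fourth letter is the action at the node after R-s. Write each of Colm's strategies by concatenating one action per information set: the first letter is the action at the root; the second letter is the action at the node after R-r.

Rowan has 16 pure strategies: WrBy, WrBx, WrCy, WrCx, WsBy, WsBx, WsCy, WsCx, UrBy, UrBx, UrCy, UrCx, UsBy, UsBx, UsCy, UsCx. Columns: LH, LT, RH, RT.
{WrBy, WrBx, WrCy, WrCx} → row (6,7) (6,7) (4,8) (6,8)
{WsBy, WsCy} → row (6,7) (6,7) (4,2) (4,2)
{WsBx, WsCx} → row (6,7) (6,7) (6,5) (6,5)
{UrBy, UrBx} → row (5,1) (5,1) (4,8) (6,8)
{UrCy, UrCx} → row (2,6) (2,6) (4,8) (6,8)
{UsBy} → row (5,1) (5,1) (4,2) (4,2)
{UsBx} → row (5,1) (5,1) (6,5) (6,5)
{UsCy} → row (2,6) (2,6) (4,2) (4,2)
{UsCx} → row (2,6) (2,6) (6,5) (6,5)
That's 9 distinct rows out of 16 strategies.

9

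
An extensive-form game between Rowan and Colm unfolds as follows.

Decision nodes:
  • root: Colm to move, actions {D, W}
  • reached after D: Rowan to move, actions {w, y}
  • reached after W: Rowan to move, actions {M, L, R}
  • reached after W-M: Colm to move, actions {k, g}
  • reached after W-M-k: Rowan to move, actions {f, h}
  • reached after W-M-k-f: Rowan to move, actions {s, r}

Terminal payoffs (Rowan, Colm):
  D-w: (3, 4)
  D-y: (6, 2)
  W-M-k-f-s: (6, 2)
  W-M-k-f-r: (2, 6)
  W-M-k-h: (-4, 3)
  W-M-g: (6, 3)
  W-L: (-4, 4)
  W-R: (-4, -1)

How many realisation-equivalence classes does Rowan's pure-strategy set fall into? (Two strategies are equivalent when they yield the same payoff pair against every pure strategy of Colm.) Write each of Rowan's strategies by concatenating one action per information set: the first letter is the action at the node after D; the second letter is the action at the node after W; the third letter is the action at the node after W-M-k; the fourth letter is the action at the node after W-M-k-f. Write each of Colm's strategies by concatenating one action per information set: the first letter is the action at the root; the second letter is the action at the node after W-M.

10

Rowan has 24 pure strategies: wMfs, wMfr, wMhs, wMhr, wLfs, wLfr, wLhs, wLhr, wRfs, wRfr, wRhs, wRhr, yMfs, yMfr, yMhs, yMhr, yLfs, yLfr, yLhs, yLhr, yRfs, yRfr, yRhs, yRhr. Columns: Dk, Dg, Wk, Wg.
{wMfs} → row (3,4) (3,4) (6,2) (6,3)
{wMfr} → row (3,4) (3,4) (2,6) (6,3)
{wMhs, wMhr} → row (3,4) (3,4) (-4,3) (6,3)
{wLfs, wLfr, wLhs, wLhr} → row (3,4) (3,4) (-4,4) (-4,4)
{wRfs, wRfr, wRhs, wRhr} → row (3,4) (3,4) (-4,-1) (-4,-1)
{yMfs} → row (6,2) (6,2) (6,2) (6,3)
{yMfr} → row (6,2) (6,2) (2,6) (6,3)
{yMhs, yMhr} → row (6,2) (6,2) (-4,3) (6,3)
{yLfs, yLfr, yLhs, yLhr} → row (6,2) (6,2) (-4,4) (-4,4)
{yRfs, yRfr, yRhs, yRhr} → row (6,2) (6,2) (-4,-1) (-4,-1)
That's 10 distinct rows out of 24 strategies.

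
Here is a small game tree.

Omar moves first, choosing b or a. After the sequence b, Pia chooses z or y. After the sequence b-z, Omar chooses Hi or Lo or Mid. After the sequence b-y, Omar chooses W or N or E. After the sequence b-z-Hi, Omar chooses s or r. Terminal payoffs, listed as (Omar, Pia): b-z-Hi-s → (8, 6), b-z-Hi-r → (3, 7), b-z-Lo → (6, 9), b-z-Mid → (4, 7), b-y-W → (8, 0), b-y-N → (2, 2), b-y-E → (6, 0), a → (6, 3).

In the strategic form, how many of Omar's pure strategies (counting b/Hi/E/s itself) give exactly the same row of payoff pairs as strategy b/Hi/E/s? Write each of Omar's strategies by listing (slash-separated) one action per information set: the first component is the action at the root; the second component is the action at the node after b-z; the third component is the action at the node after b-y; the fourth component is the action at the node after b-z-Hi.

Row for b/Hi/E/s (columns z, y): (8,6) (6,0).
Every one of Omar's information sets is on the play path for some reply by Pia when Omar follows b/Hi/E/s.
Changing the action at any of them therefore changes at least one column, so only b/Hi/E/s itself gives this row.

1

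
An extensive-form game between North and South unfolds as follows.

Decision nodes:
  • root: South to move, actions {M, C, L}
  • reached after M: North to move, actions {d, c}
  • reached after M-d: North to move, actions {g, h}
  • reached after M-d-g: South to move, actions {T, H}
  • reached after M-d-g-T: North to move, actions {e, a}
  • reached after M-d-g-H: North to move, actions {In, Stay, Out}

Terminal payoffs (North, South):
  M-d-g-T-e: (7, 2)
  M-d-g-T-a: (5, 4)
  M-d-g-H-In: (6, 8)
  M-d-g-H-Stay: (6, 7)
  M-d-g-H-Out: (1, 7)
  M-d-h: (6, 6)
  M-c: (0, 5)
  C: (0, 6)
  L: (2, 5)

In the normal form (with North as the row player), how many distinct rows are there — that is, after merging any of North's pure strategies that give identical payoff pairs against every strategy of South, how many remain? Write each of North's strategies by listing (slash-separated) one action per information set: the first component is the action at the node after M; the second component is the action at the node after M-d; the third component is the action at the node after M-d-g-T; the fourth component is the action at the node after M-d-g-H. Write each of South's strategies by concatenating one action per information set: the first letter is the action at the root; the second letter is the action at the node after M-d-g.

8

North has 24 pure strategies: d/g/e/In, d/g/e/Stay, d/g/e/Out, d/g/a/In, d/g/a/Stay, d/g/a/Out, d/h/e/In, d/h/e/Stay, d/h/e/Out, d/h/a/In, d/h/a/Stay, d/h/a/Out, c/g/e/In, c/g/e/Stay, c/g/e/Out, c/g/a/In, c/g/a/Stay, c/g/a/Out, c/h/e/In, c/h/e/Stay, c/h/e/Out, c/h/a/In, c/h/a/Stay, c/h/a/Out. Columns: MT, MH, CT, CH, LT, LH.
{d/g/e/In} → row (7,2) (6,8) (0,6) (0,6) (2,5) (2,5)
{d/g/e/Stay} → row (7,2) (6,7) (0,6) (0,6) (2,5) (2,5)
{d/g/e/Out} → row (7,2) (1,7) (0,6) (0,6) (2,5) (2,5)
{d/g/a/In} → row (5,4) (6,8) (0,6) (0,6) (2,5) (2,5)
{d/g/a/Stay} → row (5,4) (6,7) (0,6) (0,6) (2,5) (2,5)
{d/g/a/Out} → row (5,4) (1,7) (0,6) (0,6) (2,5) (2,5)
{d/h/e/In, d/h/e/Stay, d/h/e/Out, d/h/a/In, d/h/a/Stay, d/h/a/Out} → row (6,6) (6,6) (0,6) (0,6) (2,5) (2,5)
{c/g/e/In, c/g/e/Stay, c/g/e/Out, c/g/a/In, c/g/a/Stay, c/g/a/Out, c/h/e/In, c/h/e/Stay, c/h/e/Out, c/h/a/In, c/h/a/Stay, c/h/a/Out} → row (0,5) (0,5) (0,6) (0,6) (2,5) (2,5)
That's 8 distinct rows out of 24 strategies.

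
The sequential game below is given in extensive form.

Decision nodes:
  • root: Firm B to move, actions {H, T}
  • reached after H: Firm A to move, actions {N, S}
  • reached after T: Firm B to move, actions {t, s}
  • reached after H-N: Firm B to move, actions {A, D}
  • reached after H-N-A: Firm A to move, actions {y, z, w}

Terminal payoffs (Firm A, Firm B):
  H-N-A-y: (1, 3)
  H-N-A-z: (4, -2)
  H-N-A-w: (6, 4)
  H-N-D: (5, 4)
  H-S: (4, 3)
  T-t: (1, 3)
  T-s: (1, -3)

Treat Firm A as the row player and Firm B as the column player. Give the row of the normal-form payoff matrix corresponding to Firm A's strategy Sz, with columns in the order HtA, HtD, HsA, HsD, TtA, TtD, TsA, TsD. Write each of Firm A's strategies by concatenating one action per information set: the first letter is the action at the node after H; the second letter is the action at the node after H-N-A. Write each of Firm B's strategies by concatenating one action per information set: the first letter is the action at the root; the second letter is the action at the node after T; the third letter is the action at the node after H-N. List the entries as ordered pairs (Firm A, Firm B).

(4,3) (4,3) (4,3) (4,3) (1,3) (1,3) (1,-3) (1,-3)

vs HtA: Firm B plays H → Firm A plays S at [H] → (4, 3)
vs HtD: Firm B plays H → Firm A plays S at [H] → (4, 3)
vs HsA: Firm B plays H → Firm A plays S at [H] → (4, 3)
vs HsD: Firm B plays H → Firm A plays S at [H] → (4, 3)
vs TtA: Firm B plays T → Firm B plays t at [T] → (1, 3)
vs TtD: Firm B plays T → Firm B plays t at [T] → (1, 3)
vs TsA: Firm B plays T → Firm B plays s at [T] → (1, -3)
vs TsD: Firm B plays T → Firm B plays s at [T] → (1, -3)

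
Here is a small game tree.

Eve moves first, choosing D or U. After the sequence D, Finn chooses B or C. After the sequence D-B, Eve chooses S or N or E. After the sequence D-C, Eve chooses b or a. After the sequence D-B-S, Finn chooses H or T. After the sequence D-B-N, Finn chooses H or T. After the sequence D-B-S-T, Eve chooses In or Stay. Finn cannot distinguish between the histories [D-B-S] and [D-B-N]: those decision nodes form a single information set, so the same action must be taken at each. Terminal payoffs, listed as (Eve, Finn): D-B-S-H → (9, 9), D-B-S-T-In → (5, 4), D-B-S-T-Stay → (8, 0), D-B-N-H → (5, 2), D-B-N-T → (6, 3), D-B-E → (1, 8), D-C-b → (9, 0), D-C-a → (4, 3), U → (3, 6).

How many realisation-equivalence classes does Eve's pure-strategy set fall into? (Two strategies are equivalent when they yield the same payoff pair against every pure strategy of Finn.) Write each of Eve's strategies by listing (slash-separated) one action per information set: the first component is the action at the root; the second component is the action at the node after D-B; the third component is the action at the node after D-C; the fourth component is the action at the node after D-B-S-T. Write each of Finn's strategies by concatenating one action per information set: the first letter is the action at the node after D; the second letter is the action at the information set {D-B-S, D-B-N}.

Eve has 24 pure strategies: D/S/b/In, D/S/b/Stay, D/S/a/In, D/S/a/Stay, D/N/b/In, D/N/b/Stay, D/N/a/In, D/N/a/Stay, D/E/b/In, D/E/b/Stay, D/E/a/In, D/E/a/Stay, U/S/b/In, U/S/b/Stay, U/S/a/In, U/S/a/Stay, U/N/b/In, U/N/b/Stay, U/N/a/In, U/N/a/Stay, U/E/b/In, U/E/b/Stay, U/E/a/In, U/E/a/Stay. Columns: BH, BT, CH, CT.
{D/S/b/In} → row (9,9) (5,4) (9,0) (9,0)
{D/S/b/Stay} → row (9,9) (8,0) (9,0) (9,0)
{D/S/a/In} → row (9,9) (5,4) (4,3) (4,3)
{D/S/a/Stay} → row (9,9) (8,0) (4,3) (4,3)
{D/N/b/In, D/N/b/Stay} → row (5,2) (6,3) (9,0) (9,0)
{D/N/a/In, D/N/a/Stay} → row (5,2) (6,3) (4,3) (4,3)
{D/E/b/In, D/E/b/Stay} → row (1,8) (1,8) (9,0) (9,0)
{D/E/a/In, D/E/a/Stay} → row (1,8) (1,8) (4,3) (4,3)
{U/S/b/In, U/S/b/Stay, U/S/a/In, U/S/a/Stay, U/N/b/In, U/N/b/Stay, U/N/a/In, U/N/a/Stay, U/E/b/In, U/E/b/Stay, U/E/a/In, U/E/a/Stay} → row (3,6) (3,6) (3,6) (3,6)
That's 9 distinct rows out of 24 strategies.

9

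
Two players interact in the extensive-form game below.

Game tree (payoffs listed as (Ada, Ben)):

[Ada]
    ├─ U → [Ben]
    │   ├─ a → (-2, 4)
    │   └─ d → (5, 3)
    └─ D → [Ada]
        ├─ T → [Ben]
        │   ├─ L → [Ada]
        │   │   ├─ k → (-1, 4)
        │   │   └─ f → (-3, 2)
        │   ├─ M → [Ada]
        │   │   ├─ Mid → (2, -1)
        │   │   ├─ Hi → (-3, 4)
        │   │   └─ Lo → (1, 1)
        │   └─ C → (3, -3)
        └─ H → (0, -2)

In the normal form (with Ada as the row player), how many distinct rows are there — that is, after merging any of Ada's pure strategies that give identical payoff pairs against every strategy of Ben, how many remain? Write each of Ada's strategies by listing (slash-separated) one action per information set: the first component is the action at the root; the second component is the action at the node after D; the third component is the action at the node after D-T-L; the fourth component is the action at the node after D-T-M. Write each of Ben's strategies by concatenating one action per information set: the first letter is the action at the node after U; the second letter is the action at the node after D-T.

8

Ada has 24 pure strategies: U/T/k/Mid, U/T/k/Hi, U/T/k/Lo, U/T/f/Mid, U/T/f/Hi, U/T/f/Lo, U/H/k/Mid, U/H/k/Hi, U/H/k/Lo, U/H/f/Mid, U/H/f/Hi, U/H/f/Lo, D/T/k/Mid, D/T/k/Hi, D/T/k/Lo, D/T/f/Mid, D/T/f/Hi, D/T/f/Lo, D/H/k/Mid, D/H/k/Hi, D/H/k/Lo, D/H/f/Mid, D/H/f/Hi, D/H/f/Lo. Columns: aL, aM, aC, dL, dM, dC.
{U/T/k/Mid, U/T/k/Hi, U/T/k/Lo, U/T/f/Mid, U/T/f/Hi, U/T/f/Lo, U/H/k/Mid, U/H/k/Hi, U/H/k/Lo, U/H/f/Mid, U/H/f/Hi, U/H/f/Lo} → row (-2,4) (-2,4) (-2,4) (5,3) (5,3) (5,3)
{D/T/k/Mid} → row (-1,4) (2,-1) (3,-3) (-1,4) (2,-1) (3,-3)
{D/T/k/Hi} → row (-1,4) (-3,4) (3,-3) (-1,4) (-3,4) (3,-3)
{D/T/k/Lo} → row (-1,4) (1,1) (3,-3) (-1,4) (1,1) (3,-3)
{D/T/f/Mid} → row (-3,2) (2,-1) (3,-3) (-3,2) (2,-1) (3,-3)
{D/T/f/Hi} → row (-3,2) (-3,4) (3,-3) (-3,2) (-3,4) (3,-3)
{D/T/f/Lo} → row (-3,2) (1,1) (3,-3) (-3,2) (1,1) (3,-3)
{D/H/k/Mid, D/H/k/Hi, D/H/k/Lo, D/H/f/Mid, D/H/f/Hi, D/H/f/Lo} → row (0,-2) (0,-2) (0,-2) (0,-2) (0,-2) (0,-2)
That's 8 distinct rows out of 24 strategies.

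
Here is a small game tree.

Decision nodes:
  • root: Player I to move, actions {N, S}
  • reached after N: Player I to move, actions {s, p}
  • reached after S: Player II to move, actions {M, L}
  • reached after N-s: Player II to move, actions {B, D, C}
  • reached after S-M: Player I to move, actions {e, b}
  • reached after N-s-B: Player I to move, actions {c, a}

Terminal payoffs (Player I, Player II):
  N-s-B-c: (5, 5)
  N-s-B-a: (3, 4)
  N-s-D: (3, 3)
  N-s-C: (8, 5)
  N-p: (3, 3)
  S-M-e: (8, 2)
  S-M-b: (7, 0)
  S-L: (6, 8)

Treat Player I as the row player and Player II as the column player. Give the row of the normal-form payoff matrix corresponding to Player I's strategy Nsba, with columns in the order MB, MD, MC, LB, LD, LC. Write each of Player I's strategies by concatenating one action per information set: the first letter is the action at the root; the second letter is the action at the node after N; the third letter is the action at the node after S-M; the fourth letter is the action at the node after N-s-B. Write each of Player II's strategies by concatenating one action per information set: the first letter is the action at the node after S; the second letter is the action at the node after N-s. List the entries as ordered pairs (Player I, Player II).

(3,4) (3,3) (8,5) (3,4) (3,3) (8,5)

vs MB: Player I plays N → Player I plays s at [N] → Player II plays B at [N-s] → Player I plays a at [N-s-B] → (3, 4)
vs MD: Player I plays N → Player I plays s at [N] → Player II plays D at [N-s] → (3, 3)
vs MC: Player I plays N → Player I plays s at [N] → Player II plays C at [N-s] → (8, 5)
vs LB: Player I plays N → Player I plays s at [N] → Player II plays B at [N-s] → Player I plays a at [N-s-B] → (3, 4)
vs LD: Player I plays N → Player I plays s at [N] → Player II plays D at [N-s] → (3, 3)
vs LC: Player I plays N → Player I plays s at [N] → Player II plays C at [N-s] → (8, 5)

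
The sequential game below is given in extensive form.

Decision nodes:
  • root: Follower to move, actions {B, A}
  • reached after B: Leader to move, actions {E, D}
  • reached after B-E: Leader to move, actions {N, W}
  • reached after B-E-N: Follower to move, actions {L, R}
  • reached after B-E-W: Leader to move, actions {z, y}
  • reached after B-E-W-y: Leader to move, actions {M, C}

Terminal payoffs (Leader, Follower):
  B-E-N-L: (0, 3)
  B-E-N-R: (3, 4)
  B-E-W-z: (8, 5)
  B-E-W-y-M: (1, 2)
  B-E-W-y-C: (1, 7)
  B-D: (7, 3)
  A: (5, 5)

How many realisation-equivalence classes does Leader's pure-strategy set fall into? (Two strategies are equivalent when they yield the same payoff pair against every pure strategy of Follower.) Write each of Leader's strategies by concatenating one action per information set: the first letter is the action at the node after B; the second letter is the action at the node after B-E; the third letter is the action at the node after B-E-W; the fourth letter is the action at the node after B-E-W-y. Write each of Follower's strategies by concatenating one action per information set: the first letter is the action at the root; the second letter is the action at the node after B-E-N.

Leader has 16 pure strategies: ENzM, ENzC, ENyM, ENyC, EWzM, EWzC, EWyM, EWyC, DNzM, DNzC, DNyM, DNyC, DWzM, DWzC, DWyM, DWyC. Columns: BL, BR, AL, AR.
{ENzM, ENzC, ENyM, ENyC} → row (0,3) (3,4) (5,5) (5,5)
{EWzM, EWzC} → row (8,5) (8,5) (5,5) (5,5)
{EWyM} → row (1,2) (1,2) (5,5) (5,5)
{EWyC} → row (1,7) (1,7) (5,5) (5,5)
{DNzM, DNzC, DNyM, DNyC, DWzM, DWzC, DWyM, DWyC} → row (7,3) (7,3) (5,5) (5,5)
That's 5 distinct rows out of 16 strategies.

5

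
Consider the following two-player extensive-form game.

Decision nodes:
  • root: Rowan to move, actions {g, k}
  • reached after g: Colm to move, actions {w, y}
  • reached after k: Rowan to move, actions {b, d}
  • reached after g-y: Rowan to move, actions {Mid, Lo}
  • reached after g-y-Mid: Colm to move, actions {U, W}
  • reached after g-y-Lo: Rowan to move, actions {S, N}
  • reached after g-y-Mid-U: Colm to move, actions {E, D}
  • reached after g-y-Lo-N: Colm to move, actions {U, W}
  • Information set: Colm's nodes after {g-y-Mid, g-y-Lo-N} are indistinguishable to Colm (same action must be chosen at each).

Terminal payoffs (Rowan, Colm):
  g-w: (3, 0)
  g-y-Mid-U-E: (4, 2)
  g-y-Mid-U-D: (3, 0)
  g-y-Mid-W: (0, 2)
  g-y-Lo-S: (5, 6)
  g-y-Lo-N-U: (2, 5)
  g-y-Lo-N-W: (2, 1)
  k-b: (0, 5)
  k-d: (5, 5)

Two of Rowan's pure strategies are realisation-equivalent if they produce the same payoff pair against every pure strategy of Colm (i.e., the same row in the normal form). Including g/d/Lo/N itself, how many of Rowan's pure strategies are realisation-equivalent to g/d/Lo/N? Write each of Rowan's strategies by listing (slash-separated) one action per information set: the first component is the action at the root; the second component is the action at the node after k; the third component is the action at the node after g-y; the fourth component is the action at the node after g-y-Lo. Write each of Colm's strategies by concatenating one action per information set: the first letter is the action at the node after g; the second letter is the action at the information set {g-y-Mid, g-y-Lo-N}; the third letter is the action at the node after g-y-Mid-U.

2

Row for g/d/Lo/N (columns wUE, wUD, wWE, wWD, yUE, yUD, yWE, yWD): (3,0) (3,0) (3,0) (3,0) (2,5) (2,5) (2,1) (2,1).
Under g/d/Lo/N, Rowan's choice at the node after k can never be reached regardless of what Colm does, so varying those choices leaves every outcome unchanged.
Holding the reachable choices fixed and varying the unreachable one freely already gives 2 equivalent strategies.
No other strategy reproduces this row, so those 2 are the full class: g/b/Lo/N, g/d/Lo/N.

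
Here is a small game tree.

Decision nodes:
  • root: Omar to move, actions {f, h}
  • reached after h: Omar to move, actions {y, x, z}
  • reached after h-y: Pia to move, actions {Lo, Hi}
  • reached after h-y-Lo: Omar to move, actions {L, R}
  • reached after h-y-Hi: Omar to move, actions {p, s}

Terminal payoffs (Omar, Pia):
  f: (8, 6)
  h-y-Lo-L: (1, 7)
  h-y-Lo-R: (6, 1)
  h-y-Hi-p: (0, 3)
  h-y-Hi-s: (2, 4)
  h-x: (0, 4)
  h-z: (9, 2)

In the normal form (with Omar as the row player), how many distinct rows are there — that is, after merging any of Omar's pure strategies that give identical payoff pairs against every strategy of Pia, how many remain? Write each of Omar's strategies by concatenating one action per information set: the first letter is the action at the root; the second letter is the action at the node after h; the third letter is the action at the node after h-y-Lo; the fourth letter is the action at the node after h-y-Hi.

Omar has 24 pure strategies: fyLp, fyLs, fyRp, fyRs, fxLp, fxLs, fxRp, fxRs, fzLp, fzLs, fzRp, fzRs, hyLp, hyLs, hyRp, hyRs, hxLp, hxLs, hxRp, hxRs, hzLp, hzLs, hzRp, hzRs. Columns: Lo, Hi.
{fyLp, fyLs, fyRp, fyRs, fxLp, fxLs, fxRp, fxRs, fzLp, fzLs, fzRp, fzRs} → row (8,6) (8,6)
{hyLp} → row (1,7) (0,3)
{hyLs} → row (1,7) (2,4)
{hyRp} → row (6,1) (0,3)
{hyRs} → row (6,1) (2,4)
{hxLp, hxLs, hxRp, hxRs} → row (0,4) (0,4)
{hzLp, hzLs, hzRp, hzRs} → row (9,2) (9,2)
That's 7 distinct rows out of 24 strategies.

7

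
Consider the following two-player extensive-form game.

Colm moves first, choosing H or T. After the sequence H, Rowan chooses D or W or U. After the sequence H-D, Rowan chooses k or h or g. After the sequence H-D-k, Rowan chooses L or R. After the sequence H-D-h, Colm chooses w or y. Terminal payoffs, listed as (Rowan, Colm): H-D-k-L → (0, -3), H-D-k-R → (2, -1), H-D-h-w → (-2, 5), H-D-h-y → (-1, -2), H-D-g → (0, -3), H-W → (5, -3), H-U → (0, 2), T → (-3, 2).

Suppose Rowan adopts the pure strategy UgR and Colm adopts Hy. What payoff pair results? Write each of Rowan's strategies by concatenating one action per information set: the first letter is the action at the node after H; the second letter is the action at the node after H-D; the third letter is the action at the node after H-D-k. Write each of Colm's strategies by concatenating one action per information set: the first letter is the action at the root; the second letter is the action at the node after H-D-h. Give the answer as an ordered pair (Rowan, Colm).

(0, 2)

Trace the play path from the root:
  Colm plays H
  Rowan plays U at [H]
→ terminal payoff (0, 2).
(Rowan's choice at the node after H-D is never reached on this path, so it doesn't affect the outcome.)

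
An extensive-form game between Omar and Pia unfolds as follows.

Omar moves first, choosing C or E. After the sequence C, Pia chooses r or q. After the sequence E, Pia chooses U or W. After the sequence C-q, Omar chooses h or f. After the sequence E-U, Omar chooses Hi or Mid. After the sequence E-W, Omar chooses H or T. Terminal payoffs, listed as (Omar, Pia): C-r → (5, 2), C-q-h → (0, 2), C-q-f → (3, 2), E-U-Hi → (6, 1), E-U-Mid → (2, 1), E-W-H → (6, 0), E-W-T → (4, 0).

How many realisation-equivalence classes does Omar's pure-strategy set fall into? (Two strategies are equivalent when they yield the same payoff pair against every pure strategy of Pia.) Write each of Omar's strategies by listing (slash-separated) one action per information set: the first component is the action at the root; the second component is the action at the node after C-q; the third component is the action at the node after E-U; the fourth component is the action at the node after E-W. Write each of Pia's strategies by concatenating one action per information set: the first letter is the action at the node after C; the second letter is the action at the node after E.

Omar has 16 pure strategies: C/h/Hi/H, C/h/Hi/T, C/h/Mid/H, C/h/Mid/T, C/f/Hi/H, C/f/Hi/T, C/f/Mid/H, C/f/Mid/T, E/h/Hi/H, E/h/Hi/T, E/h/Mid/H, E/h/Mid/T, E/f/Hi/H, E/f/Hi/T, E/f/Mid/H, E/f/Mid/T. Columns: rU, rW, qU, qW.
{C/h/Hi/H, C/h/Hi/T, C/h/Mid/H, C/h/Mid/T} → row (5,2) (5,2) (0,2) (0,2)
{C/f/Hi/H, C/f/Hi/T, C/f/Mid/H, C/f/Mid/T} → row (5,2) (5,2) (3,2) (3,2)
{E/h/Hi/H, E/f/Hi/H} → row (6,1) (6,0) (6,1) (6,0)
{E/h/Hi/T, E/f/Hi/T} → row (6,1) (4,0) (6,1) (4,0)
{E/h/Mid/H, E/f/Mid/H} → row (2,1) (6,0) (2,1) (6,0)
{E/h/Mid/T, E/f/Mid/T} → row (2,1) (4,0) (2,1) (4,0)
That's 6 distinct rows out of 16 strategies.

6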